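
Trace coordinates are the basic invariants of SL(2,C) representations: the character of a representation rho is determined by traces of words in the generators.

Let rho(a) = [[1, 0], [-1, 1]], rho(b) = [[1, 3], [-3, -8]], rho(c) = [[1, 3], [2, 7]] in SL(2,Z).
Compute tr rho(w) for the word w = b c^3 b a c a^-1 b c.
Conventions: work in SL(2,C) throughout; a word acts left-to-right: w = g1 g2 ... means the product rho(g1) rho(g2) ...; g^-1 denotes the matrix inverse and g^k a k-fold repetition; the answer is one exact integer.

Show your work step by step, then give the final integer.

-4551436

rho(b) = [[1, 3], [-3, -8]]
... * rho(c) = [[1, 3], [2, 7]]  ->  [[7, 24], [-19, -65]]
... * rho(c) = [[1, 3], [2, 7]]  ->  [[55, 189], [-149, -512]]
... * rho(c) = [[1, 3], [2, 7]]  ->  [[433, 1488], [-1173, -4031]]
... * rho(b) = [[1, 3], [-3, -8]]  ->  [[-4031, -10605], [10920, 28729]]
... * rho(a) = [[1, 0], [-1, 1]]  ->  [[6574, -10605], [-17809, 28729]]
... * rho(c) = [[1, 3], [2, 7]]  ->  [[-14636, -54513], [39649, 147676]]
... * rho(a^-1) = [[1, 0], [1, 1]]  ->  [[-69149, -54513], [187325, 147676]]
... * rho(b) = [[1, 3], [-3, -8]]  ->  [[94390, 228657], [-255703, -619433]]
... * rho(c) = [[1, 3], [2, 7]]  ->  [[551704, 1883769], [-1494569, -5103140]]
tr = 551704 + -5103140 = -4551436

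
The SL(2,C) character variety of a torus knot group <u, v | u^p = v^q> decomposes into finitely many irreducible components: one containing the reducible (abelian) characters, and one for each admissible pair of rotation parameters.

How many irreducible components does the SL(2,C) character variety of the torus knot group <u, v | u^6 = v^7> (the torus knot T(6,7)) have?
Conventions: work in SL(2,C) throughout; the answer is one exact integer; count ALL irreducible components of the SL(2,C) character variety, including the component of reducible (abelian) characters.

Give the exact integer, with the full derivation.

16

Gamma = < u, v | u^6 = v^7 > (torus knot T(6,7)); the central element u^6 = v^7 acts as +I or -I in any irreducible SL(2,C) representation.
So on each irreducible component the traces are pinned: tr(u) = 2*cos(pi*alpha/6) with 1 <= alpha <= 5, tr(v) = 2*cos(pi*beta/7) with 1 <= beta <= 6.
Consistency of u^6 = (-1)^alpha I with v^7 = (-1)^beta I forces alpha = beta (mod 2).
Enumerate parity-matched pairs: 3*3 odd-odd plus 2*3 even-even gives 15.
components with irreducible characters: 15; plus the single component of reducible (abelian) characters: total 16.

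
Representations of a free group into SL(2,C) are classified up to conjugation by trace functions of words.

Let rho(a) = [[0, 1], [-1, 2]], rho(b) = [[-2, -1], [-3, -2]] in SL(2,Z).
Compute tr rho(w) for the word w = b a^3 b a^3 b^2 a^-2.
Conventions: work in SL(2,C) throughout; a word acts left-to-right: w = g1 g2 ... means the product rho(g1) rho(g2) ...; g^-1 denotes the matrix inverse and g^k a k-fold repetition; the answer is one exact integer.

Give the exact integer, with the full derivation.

-138

rho(b) = [[-2, -1], [-3, -2]]
... * rho(a) = [[0, 1], [-1, 2]]  ->  [[1, -4], [2, -7]]
... * rho(a) = [[0, 1], [-1, 2]]  ->  [[4, -7], [7, -12]]
... * rho(a) = [[0, 1], [-1, 2]]  ->  [[7, -10], [12, -17]]
... * rho(b) = [[-2, -1], [-3, -2]]  ->  [[16, 13], [27, 22]]
... * rho(a) = [[0, 1], [-1, 2]]  ->  [[-13, 42], [-22, 71]]
... * rho(a) = [[0, 1], [-1, 2]]  ->  [[-42, 71], [-71, 120]]
... * rho(a) = [[0, 1], [-1, 2]]  ->  [[-71, 100], [-120, 169]]
... * rho(b) = [[-2, -1], [-3, -2]]  ->  [[-158, -129], [-267, -218]]
... * rho(b) = [[-2, -1], [-3, -2]]  ->  [[703, 416], [1188, 703]]
... * rho(a^-1) = [[2, -1], [1, 0]]  ->  [[1822, -703], [3079, -1188]]
... * rho(a^-1) = [[2, -1], [1, 0]]  ->  [[2941, -1822], [4970, -3079]]
tr = 2941 + -3079 = -138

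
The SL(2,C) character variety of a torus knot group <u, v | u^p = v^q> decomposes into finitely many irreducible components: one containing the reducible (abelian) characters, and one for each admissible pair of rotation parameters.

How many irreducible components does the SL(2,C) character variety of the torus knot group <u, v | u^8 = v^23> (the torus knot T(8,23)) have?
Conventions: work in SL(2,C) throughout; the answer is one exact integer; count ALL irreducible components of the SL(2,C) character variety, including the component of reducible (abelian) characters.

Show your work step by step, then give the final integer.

78

Gamma = < u, v | u^8 = v^23 > (torus knot T(8,23)); the central element u^8 = v^23 acts as +I or -I in any irreducible SL(2,C) representation.
So on each irreducible component the traces are pinned: tr(u) = 2*cos(pi*alpha/8) with 1 <= alpha <= 7, tr(v) = 2*cos(pi*beta/23) with 1 <= beta <= 22.
Consistency of u^8 = (-1)^alpha I with v^23 = (-1)^beta I forces alpha = beta (mod 2).
Counting: 4 odd alphas x 11 odd betas + 3 even alphas x 11 even betas = 44 + 33 = 77.
That is 77 components of irreducible characters, and with the reducible (abelian) component the total is 78.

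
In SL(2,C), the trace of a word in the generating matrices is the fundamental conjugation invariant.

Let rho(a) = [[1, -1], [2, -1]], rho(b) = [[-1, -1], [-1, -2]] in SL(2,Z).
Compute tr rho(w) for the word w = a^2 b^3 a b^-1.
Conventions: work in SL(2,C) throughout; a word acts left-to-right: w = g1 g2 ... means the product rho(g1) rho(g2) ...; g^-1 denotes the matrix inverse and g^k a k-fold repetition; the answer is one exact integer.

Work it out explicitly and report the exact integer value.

rho(a) = [[1, -1], [2, -1]]
... * rho(a) = [[1, -1], [2, -1]]  ->  [[-1, 0], [0, -1]]
... * rho(b) = [[-1, -1], [-1, -2]]  ->  [[1, 1], [1, 2]]
... * rho(b) = [[-1, -1], [-1, -2]]  ->  [[-2, -3], [-3, -5]]
... * rho(b) = [[-1, -1], [-1, -2]]  ->  [[5, 8], [8, 13]]
... * rho(a) = [[1, -1], [2, -1]]  ->  [[21, -13], [34, -21]]
... * rho(b^-1) = [[-2, 1], [1, -1]]  ->  [[-55, 34], [-89, 55]]
tr = -55 + 55 = 0

0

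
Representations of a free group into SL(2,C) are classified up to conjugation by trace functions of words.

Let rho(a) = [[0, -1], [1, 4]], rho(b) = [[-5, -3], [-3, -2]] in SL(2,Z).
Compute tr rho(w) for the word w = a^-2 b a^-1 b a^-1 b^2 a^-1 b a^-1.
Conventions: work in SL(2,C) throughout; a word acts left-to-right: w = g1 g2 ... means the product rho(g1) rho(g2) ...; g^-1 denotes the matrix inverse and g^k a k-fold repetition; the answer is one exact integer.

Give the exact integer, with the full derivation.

rho(a^-1) = [[4, 1], [-1, 0]]
... * rho(a^-1) = [[4, 1], [-1, 0]]  ->  [[15, 4], [-4, -1]]
... * rho(b) = [[-5, -3], [-3, -2]]  ->  [[-87, -53], [23, 14]]
... * rho(a^-1) = [[4, 1], [-1, 0]]  ->  [[-295, -87], [78, 23]]
... * rho(b) = [[-5, -3], [-3, -2]]  ->  [[1736, 1059], [-459, -280]]
... * rho(a^-1) = [[4, 1], [-1, 0]]  ->  [[5885, 1736], [-1556, -459]]
... * rho(b) = [[-5, -3], [-3, -2]]  ->  [[-34633, -21127], [9157, 5586]]
... * rho(b) = [[-5, -3], [-3, -2]]  ->  [[236546, 146153], [-62543, -38643]]
... * rho(a^-1) = [[4, 1], [-1, 0]]  ->  [[800031, 236546], [-211529, -62543]]
... * rho(b) = [[-5, -3], [-3, -2]]  ->  [[-4709793, -2873185], [1245274, 759673]]
... * rho(a^-1) = [[4, 1], [-1, 0]]  ->  [[-15965987, -4709793], [4221423, 1245274]]
tr = -15965987 + 1245274 = -14720713

-14720713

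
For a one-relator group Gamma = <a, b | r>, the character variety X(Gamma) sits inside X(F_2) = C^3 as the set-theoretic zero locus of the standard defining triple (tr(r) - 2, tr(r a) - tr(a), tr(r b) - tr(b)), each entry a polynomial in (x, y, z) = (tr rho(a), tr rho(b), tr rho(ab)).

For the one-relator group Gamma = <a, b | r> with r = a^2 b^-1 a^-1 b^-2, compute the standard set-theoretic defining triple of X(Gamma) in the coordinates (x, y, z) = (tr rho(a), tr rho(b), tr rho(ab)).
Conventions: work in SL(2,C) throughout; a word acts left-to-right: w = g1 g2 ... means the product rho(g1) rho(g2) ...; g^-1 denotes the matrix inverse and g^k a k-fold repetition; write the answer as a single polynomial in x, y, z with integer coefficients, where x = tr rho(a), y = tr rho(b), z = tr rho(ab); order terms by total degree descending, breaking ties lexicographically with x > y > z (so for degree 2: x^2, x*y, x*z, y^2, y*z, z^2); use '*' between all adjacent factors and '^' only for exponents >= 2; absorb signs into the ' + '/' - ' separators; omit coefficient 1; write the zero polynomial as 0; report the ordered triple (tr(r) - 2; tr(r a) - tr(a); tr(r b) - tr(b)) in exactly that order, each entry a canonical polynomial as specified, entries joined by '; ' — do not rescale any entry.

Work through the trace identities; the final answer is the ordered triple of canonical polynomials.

trace(a^2) = trace(a) * trace(a) - trace(1)   [square of a] = x^2 - 2
use: trace(a^2 b) = trace(a) * trace(b a) - trace(b)   [square of a] = x*z - y
use: trace(b^-1 a^2) = trace(a^2) * trace(b) - trace(a^2 b)   [inverse elimination on b] = x^2*y - x*z - y
apply: trace(b^-2 a^2) = trace(b^-1 a^2) * trace(b) - trace(b^-1 a^2 b)   [inverse elimination on b] = x^2*y^2 - x*y*z - x^2 - y^2 + 2
trace(b^-2 a^2 b^-1) = trace(b^-2 a^2) * trace(b) - trace(b^-2 a^2 b)   [inverse elimination on b] = x^2*y^3 - x*y^2*z - 2*x^2*y - y^3 + x*z + 3*y
apply: trace(a^3) = trace(a) * trace(a^2) - trace(a)   [square of a] = x^3 - 3*x
trace(a^3 b) = trace(a) * trace(a b a) - trace(a b)   [square of a] = x^2*z - x*y - z
apply: trace(a b^-1 a^2) = trace(a^3) * trace(b) - trace(a^3 b)   [inverse elimination on b] = x^3*y - x^2*z - 2*x*y + z
apply: trace(b a b a) = trace(b a) * trace(b a) - trace(1)   [split at a repeated b] = z^2 - 2
trace(b a b) = trace(b) * trace(a b) - trace(a)   [square of b] = y*z - x
use: trace(a^2 b a b) = trace(a) * trace(b a b a) - trace(b a b)   [square of a] = x*z^2 - y*z - x
trace(a b^-1 a^2 b) = trace(a^2 b a) * trace(b) - trace(a^2 b a b)   [inverse elimination on b] = x^2*y*z - x*y^2 - x*z^2 + x
use: trace(b^-1 a^2 b^-1 a) = trace(a b^-1 a^2) * trace(b) - trace(a b^-1 a^2 b)   [inverse elimination on b] = x^3*y^2 - 2*x^2*y*z - x*y^2 + x*z^2 + y*z - x
trace(b^-2 a^2 b^-1 a) = trace(b^-1 a^2 b^-1 a) * trace(b) - trace(b^-1 a^2 b^-1 a b)   [inverse elimination on b] = x^3*y^3 - 2*x^2*y^2*z - x^3*y - x*y^3 + x*y*z^2 + x^2*z + y^2*z + x*y - z
trace(a^2 b^-1 a^-1 b^-2) = trace(b^-2 a^2 b^-1) * trace(a) - trace(b^-2 a^2 b^-1 a)   [inverse elimination on a] = x^2*y^2*z - x^3*y - x*y*z^2 - y^2*z + 2*x*y + z
trace(b^-2 a^3) = trace(b^-1 a^3) * trace(b) - trace(b^-1 a^3 b)  (eliminate b^-1) = x^3*y^2 - x^2*y*z - x^3 - 2*x*y^2 + y*z + 3*x
trace(b^-2 a^3 b^-1) = trace(b^-2 a^3) * trace(b) - trace(b^-2 a^3 b)  (eliminate b^-1) = x^3*y^3 - x^2*y^2*z - 2*x^3*y - 2*x*y^3 + x^2*z + y^2*z + 5*x*y - z
trace(a^4) = trace(a) * trace(a^3) - trace(a^2)  (reduce the a square) = x^4 - 4*x^2 + 2
trace(a^4 b) = trace(a) * trace(a^2 b a) - trace(a^2 b)  (reduce the a square) = x^3*z - x^2*y - 2*x*z + y
use: trace(a b^-1 a^3) = trace(a^4) * trace(b) - trace(a^4 b)  (eliminate b^-1) = x^4*y - x^3*z - 3*x^2*y + 2*x*z + y
trace(a^3 b a b) = trace(a) * trace(a b a b a) - trace(a b a b)  (reduce the a square) = x^2*z^2 - x*y*z - x^2 - z^2 + 2
trace(a b^-1 a^3 b) = trace(a^3 b a) * trace(b) - trace(a^3 b a b)  (eliminate b^-1) = x^3*y*z - x^2*y^2 - x^2*z^2 - x*y*z + x^2 + y^2 + z^2 - 2
trace(a^3 b^-1 a b^-1) = trace(a b^-1 a^3) * trace(b) - trace(a b^-1 a^3 b)  (eliminate b^-1) = x^4*y^2 - 2*x^3*y*z - 2*x^2*y^2 + x^2*z^2 + 3*x*y*z - x^2 - z^2 + 2
trace(b^-2 a^3 b^-1 a) = trace(a^3 b^-1 a b^-1) * trace(b) - trace(a^3 b^-1 a)  (eliminate b^-1) = x^4*y^3 - 2*x^3*y^2*z - x^4*y - 2*x^2*y^3 + x^2*y*z^2 + x^3*z + 3*x*y^2*z + 2*x^2*y - y*z^2 - 2*x*z + y
trace(a^2 b^-1 a^-1 b^-2 a) = trace(b^-2 a^3 b^-1) * trace(a) - trace(b^-2 a^3 b^-1 a)  (eliminate a^-1) = x^3*y^2*z - x^4*y - x^2*y*z^2 - 2*x*y^2*z + 3*x^2*y + y*z^2 + x*z - y
use: trace(a^2 b^-1 a^-1 b^-1) = trace(b^-1 a^2 b^-1) * trace(a) - trace(b^-1 a^2 b^-1 a) = x^2*y*z - x^3 - x*z^2 - y*z + 3*x
assemble the triple (trace(r) - 2; trace(r a) - x; trace(r b) - y)

x^2*y^2*z - x^3*y - x*y*z^2 - y^2*z + 2*x*y + z - 2; x^3*y^2*z - x^4*y - x^2*y*z^2 - 2*x*y^2*z + 3*x^2*y + y*z^2 + x*z - x - y; x^2*y*z - x^3 - x*z^2 - y*z + 3*x - y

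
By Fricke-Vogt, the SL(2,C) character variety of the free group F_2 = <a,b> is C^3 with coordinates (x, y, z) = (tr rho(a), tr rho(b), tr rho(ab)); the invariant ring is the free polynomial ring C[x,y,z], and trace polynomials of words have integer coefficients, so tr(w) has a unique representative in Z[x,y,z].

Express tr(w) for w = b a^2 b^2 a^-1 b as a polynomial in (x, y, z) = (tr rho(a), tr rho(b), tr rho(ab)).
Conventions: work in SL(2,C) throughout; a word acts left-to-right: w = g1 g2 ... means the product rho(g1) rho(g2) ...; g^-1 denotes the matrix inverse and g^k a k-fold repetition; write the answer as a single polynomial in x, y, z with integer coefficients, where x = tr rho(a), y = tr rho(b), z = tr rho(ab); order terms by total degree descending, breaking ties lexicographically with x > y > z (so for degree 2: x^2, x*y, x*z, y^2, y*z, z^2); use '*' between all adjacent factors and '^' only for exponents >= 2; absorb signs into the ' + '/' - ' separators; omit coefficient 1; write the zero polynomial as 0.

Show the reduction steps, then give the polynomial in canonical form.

reduce: trace(b a b) = trace(b) * trace(a b) - trace(a) = y*z - x
so trace(b^2 a b) = trace(b) * trace(b a b) - trace(b a) = y^2*z - x*y - z
trace(b^4 a) = trace(b) * trace(b^2 a b) - trace(b^2 a) = y^3*z - x*y^2 - 2*y*z + x
so trace(b^2) = trace(b) * trace(b) - trace(1) = y^2 - 2
reduce: trace(b^3) = trace(b) * trace(b^2) - trace(b) = y^3 - 3*y
so trace(b^4) = trace(b) * trace(b^3) - trace(b^2) = y^4 - 4*y^2 + 2
trace(b^2 a^2 b^2) = trace(a) * trace(b^4 a) - trace(b^4) = x*y^3*z - x^2*y^2 - y^4 - 2*x*y*z + x^2 + 4*y^2 - 2
so trace(a b a b) = trace(a b) * trace(a b) - trace(1)   [split at repeated a] = z^2 - 2
trace(a b a) = trace(a) * trace(b a) - trace(b) = x*z - y
trace(a b^2 a b) = trace(b) * trace(a b a b) - trace(a b a) = y*z^2 - x*z - y
reduce: trace(a^2) = trace(a) * trace(a) - trace(1) = x^2 - 2
trace(a b^2 a) = trace(b) * trace(a^2 b) - trace(a^2) = x*y*z - x^2 - y^2 + 2
reduce: trace(b^2 a b^2 a) = trace(b) * trace(a b^2 a b) - trace(a b^2 a) = y^2*z^2 - 2*x*y*z + x^2 - 2
reduce: trace(b^2 a^2 b^2 a) = trace(a) * trace(b^2 a b^2 a) - trace(b^2 a b^2) = x*y^2*z^2 - 2*x^2*y*z - y^3*z + x^3 + x*y^2 + 2*y*z - 3*x
reduce: trace(b a^2 b^2 a^-1 b) = trace(b^2 a^2 b^2) * trace(a) - trace(b^2 a^2 b^2 a) = x^2*y^3*z - x^3*y^2 - x*y^4 - x*y^2*z^2 + y^3*z + 3*x*y^2 - 2*y*z + x

x^2*y^3*z - x^3*y^2 - x*y^4 - x*y^2*z^2 + y^3*z + 3*x*y^2 - 2*y*z + x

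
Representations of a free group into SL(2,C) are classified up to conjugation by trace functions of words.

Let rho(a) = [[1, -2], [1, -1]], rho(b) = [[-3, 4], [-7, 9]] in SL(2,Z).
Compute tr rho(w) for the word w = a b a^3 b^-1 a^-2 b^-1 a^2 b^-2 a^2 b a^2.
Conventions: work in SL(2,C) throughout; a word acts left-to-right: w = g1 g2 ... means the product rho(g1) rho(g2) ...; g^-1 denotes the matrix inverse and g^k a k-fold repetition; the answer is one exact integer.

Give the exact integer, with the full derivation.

rho(a) = [[1, -2], [1, -1]]
... * rho(b) = [[-3, 4], [-7, 9]]  ->  [[11, -14], [4, -5]]
... * rho(a) = [[1, -2], [1, -1]]  ->  [[-3, -8], [-1, -3]]
... * rho(a) = [[1, -2], [1, -1]]  ->  [[-11, 14], [-4, 5]]
... * rho(a) = [[1, -2], [1, -1]]  ->  [[3, 8], [1, 3]]
... * rho(b^-1) = [[9, -4], [7, -3]]  ->  [[83, -36], [30, -13]]
... * rho(a^-1) = [[-1, 2], [-1, 1]]  ->  [[-47, 130], [-17, 47]]
... * rho(a^-1) = [[-1, 2], [-1, 1]]  ->  [[-83, 36], [-30, 13]]
... * rho(b^-1) = [[9, -4], [7, -3]]  ->  [[-495, 224], [-179, 81]]
... * rho(a) = [[1, -2], [1, -1]]  ->  [[-271, 766], [-98, 277]]
... * rho(a) = [[1, -2], [1, -1]]  ->  [[495, -224], [179, -81]]
... * rho(b^-1) = [[9, -4], [7, -3]]  ->  [[2887, -1308], [1044, -473]]
... * rho(b^-1) = [[9, -4], [7, -3]]  ->  [[16827, -7624], [6085, -2757]]
... * rho(a) = [[1, -2], [1, -1]]  ->  [[9203, -26030], [3328, -9413]]
... * rho(a) = [[1, -2], [1, -1]]  ->  [[-16827, 7624], [-6085, 2757]]
... * rho(b) = [[-3, 4], [-7, 9]]  ->  [[-2887, 1308], [-1044, 473]]
... * rho(a) = [[1, -2], [1, -1]]  ->  [[-1579, 4466], [-571, 1615]]
... * rho(a) = [[1, -2], [1, -1]]  ->  [[2887, -1308], [1044, -473]]
tr = 2887 + -473 = 2414

2414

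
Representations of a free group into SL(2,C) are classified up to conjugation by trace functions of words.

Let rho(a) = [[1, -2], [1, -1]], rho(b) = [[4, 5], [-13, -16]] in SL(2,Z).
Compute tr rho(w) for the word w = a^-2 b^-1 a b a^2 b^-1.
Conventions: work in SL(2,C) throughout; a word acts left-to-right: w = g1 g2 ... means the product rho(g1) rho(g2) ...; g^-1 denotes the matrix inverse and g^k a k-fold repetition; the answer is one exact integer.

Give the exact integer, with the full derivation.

rho(a^-1) = [[-1, 2], [-1, 1]]
... * rho(a^-1) = [[-1, 2], [-1, 1]]  ->  [[-1, 0], [0, -1]]
... * rho(b^-1) = [[-16, -5], [13, 4]]  ->  [[16, 5], [-13, -4]]
... * rho(a) = [[1, -2], [1, -1]]  ->  [[21, -37], [-17, 30]]
... * rho(b) = [[4, 5], [-13, -16]]  ->  [[565, 697], [-458, -565]]
... * rho(a) = [[1, -2], [1, -1]]  ->  [[1262, -1827], [-1023, 1481]]
... * rho(a) = [[1, -2], [1, -1]]  ->  [[-565, -697], [458, 565]]
... * rho(b^-1) = [[-16, -5], [13, 4]]  ->  [[-21, 37], [17, -30]]
tr = -21 + -30 = -51

-51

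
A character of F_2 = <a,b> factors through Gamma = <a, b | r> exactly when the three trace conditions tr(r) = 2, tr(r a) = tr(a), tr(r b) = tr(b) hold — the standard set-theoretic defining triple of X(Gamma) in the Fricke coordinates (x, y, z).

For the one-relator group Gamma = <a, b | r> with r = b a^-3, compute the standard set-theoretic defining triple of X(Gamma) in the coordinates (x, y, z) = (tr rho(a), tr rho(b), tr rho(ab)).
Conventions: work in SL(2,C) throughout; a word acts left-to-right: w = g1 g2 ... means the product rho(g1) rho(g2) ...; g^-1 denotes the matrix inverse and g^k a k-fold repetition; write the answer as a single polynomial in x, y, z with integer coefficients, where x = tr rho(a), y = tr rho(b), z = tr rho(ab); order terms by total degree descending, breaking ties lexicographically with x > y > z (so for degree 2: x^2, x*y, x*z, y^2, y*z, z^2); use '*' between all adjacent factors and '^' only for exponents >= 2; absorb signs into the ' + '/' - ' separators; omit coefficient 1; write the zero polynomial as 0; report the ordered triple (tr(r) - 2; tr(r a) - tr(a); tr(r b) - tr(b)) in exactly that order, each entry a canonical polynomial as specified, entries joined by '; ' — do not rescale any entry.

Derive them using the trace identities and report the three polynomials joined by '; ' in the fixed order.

x^3*y - x^2*z - 2*x*y + z - 2; x^2*y - x*z - x - y; x^3*y^2 - x^2*y*z - x^3 - 2*x*y^2 + y*z + 3*x - y

next, tr(a^-1 b) = tr(b)*tr(a) - tr(b a) = x*y - z
next, tr(b a^-2) = tr(a^-1 b)*tr(a) - tr(a^-1 b a) = x^2*y - x*z - y
and tr(b a^-3) = tr(b a^-2)*tr(a) - tr(b a^-1) = x^3*y - x^2*z - 2*x*y + z
tr(b^2) = tr(b)*tr(b) - tr(1)  (reduce the b square) = y^2 - 2
tr(b^2 a) = tr(b)*tr(a b) - tr(a)  (reduce the b square) = y*z - x
and tr(b^2 a^-1) = tr(b^2)*tr(a) - tr(b^2 a)  (eliminate a^-1) = x*y^2 - y*z - x
next, tr(b^2 a^-2) = tr(b^2 a^-1)*tr(a) - tr(b^2)  (eliminate a^-1) = x^2*y^2 - x*y*z - x^2 - y^2 + 2
next, tr(b a^-3 b) = tr(b^2 a^-2)*tr(a) - tr(b^2 a^-1)  (eliminate a^-1) = x^3*y^2 - x^2*y*z - x^3 - 2*x*y^2 + y*z + 3*x
assemble the triple (tr(r) - 2; tr(r a) - x; tr(r b) - y)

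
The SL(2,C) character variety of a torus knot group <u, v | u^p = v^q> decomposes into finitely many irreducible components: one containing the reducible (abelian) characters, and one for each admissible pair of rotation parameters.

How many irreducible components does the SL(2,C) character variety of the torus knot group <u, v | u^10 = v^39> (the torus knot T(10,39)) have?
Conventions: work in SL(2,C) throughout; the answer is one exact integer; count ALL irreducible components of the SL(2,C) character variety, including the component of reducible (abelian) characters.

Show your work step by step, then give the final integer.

172

In the torus knot group T(10,39), u^10 = v^39 is central, so an irreducible representation sends it to +I or -I (Schur).
On an irreducible component, tr(u) is locked at 2*cos(pi*alpha/10) for some alpha in 1..9, and tr(v) at 2*cos(pi*beta/39) for some beta in 1..38.
Consistency of u^10 = (-1)^alpha I with v^39 = (-1)^beta I forces alpha = beta (mod 2).
Counting: 5 odd alphas x 19 odd betas + 4 even alphas x 19 even betas = 95 + 76 = 171.
components with irreducible characters: 171; plus the single component of reducible (abelian) characters: total 172.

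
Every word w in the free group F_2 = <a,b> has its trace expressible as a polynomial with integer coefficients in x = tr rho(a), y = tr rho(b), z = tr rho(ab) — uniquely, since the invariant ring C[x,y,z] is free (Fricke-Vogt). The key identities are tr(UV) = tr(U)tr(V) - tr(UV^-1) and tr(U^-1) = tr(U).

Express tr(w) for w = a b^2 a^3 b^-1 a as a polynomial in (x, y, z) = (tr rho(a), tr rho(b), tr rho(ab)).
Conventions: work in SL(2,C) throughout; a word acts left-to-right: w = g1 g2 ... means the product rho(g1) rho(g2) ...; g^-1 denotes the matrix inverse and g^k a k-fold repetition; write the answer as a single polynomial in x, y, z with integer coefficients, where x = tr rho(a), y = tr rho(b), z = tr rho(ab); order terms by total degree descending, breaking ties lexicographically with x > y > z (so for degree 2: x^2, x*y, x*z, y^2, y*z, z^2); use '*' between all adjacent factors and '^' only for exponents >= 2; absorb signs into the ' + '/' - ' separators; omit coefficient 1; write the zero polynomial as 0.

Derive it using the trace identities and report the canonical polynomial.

x^4*y^2*z - x^5*y - x^3*y^3 - x^3*y*z^2 + x^4*z - x^2*y^2*z + 4*x^3*y + x*y^3 + x*y*z^2 - 3*x^2*z - 2*x*y + z

trace(a^2 b) = trace(a)*trace(b a) - trace(b) = x*z - y
trace(a^2) = trace(a)*trace(a) - trace(1) = x^2 - 2
trace(a b^2 a) = trace(b)*trace(a^2 b) - trace(a^2) = x*y*z - x^2 - y^2 + 2
trace(a b^2) = trace(b)*trace(a b) - trace(a) = y*z - x
trace(a^2 b^2 a) = trace(a)*trace(a b^2 a) - trace(a b^2) = x^2*y*z - x^3 - x*y^2 - y*z + 3*x
trace(a b^2 a^3) = trace(a)*trace(a^2 b^2 a) - trace(a^2 b^2) = x^3*y*z - x^4 - x^2*y^2 - 2*x*y*z + 4*x^2 + y^2 - 2
trace(a^2 b^2 a^3) = trace(a)*trace(a b^2 a^3) - trace(a b^2 a^2) = x^4*y*z - x^5 - x^3*y^2 - 3*x^2*y*z + 5*x^3 + 2*x*y^2 + y*z - 5*x
trace(b a b a) = trace(b a)*trace(b a) - trace(1) = z^2 - 2
trace(b a^2 b a) = trace(a)*trace(b a b a) - trace(b a b) = x*z^2 - y*z - x
trace(a b a^2 b a) = trace(a)*trace(b a^2 b a) - trace(b a^2 b) = x^2*z^2 - 2*x*y*z + y^2 - 2
trace(a^3 b a^2 b) = trace(a)*trace(a b a^2 b a) - trace(a b a^2 b) = x^3*z^2 - 2*x^2*y*z + x*y^2 - x*z^2 + y*z - x
trace(a^2 b a) = trace(a)*trace(a b a) - trace(a b) = x^2*z - x*y - z
trace(a^3 b a) = trace(a)*trace(a^2 b a) - trace(a^2 b) = x^3*z - x^2*y - 2*x*z + y
trace(a^3 b a^2) = trace(a)*trace(a^3 b a) - trace(a^3 b) = x^4*z - x^3*y - 3*x^2*z + 2*x*y + z
trace(a^2 b^2 a^3 b) = trace(b)*trace(a^3 b a^2 b) - trace(a^3 b a^2) = x^3*y*z^2 - x^4*z - 2*x^2*y^2*z + x^3*y + x*y^3 - x*y*z^2 + 3*x^2*z + y^2*z - 3*x*y - z
trace(a b^2 a^3 b^-1 a) = trace(a^2 b^2 a^3)*trace(b) - trace(a^2 b^2 a^3 b) = x^4*y^2*z - x^5*y - x^3*y^3 - x^3*y*z^2 + x^4*z - x^2*y^2*z + 4*x^3*y + x*y^3 + x*y*z^2 - 3*x^2*z - 2*x*y + z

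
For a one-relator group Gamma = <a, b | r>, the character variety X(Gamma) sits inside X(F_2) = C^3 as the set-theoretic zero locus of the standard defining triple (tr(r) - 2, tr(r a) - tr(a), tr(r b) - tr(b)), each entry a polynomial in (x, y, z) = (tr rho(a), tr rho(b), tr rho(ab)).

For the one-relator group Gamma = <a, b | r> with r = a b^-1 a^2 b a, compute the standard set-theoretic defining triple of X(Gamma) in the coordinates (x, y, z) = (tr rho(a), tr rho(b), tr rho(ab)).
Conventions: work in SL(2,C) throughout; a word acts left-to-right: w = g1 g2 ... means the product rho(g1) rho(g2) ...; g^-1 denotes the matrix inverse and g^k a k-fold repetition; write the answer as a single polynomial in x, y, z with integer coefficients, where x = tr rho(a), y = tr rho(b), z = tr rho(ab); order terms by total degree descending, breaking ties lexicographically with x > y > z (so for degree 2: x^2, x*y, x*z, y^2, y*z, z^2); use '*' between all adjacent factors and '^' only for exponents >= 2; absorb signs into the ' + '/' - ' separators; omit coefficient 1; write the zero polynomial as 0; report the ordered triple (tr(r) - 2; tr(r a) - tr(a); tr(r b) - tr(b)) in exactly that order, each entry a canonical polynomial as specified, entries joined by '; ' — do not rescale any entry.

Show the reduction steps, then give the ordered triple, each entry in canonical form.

use: tr(a b a) = tr(a) * tr(b a) - tr(b)  (reduce the a square) = x*z - y
tr(a^2 b a) = tr(a) * tr(a b a) - tr(a b)  (reduce the a square) = x^2*z - x*y - z
tr(a^2 b a^2) = tr(a) * tr(a^2 b a) - tr(a^2 b)  (reduce the a square) = x^3*z - x^2*y - 2*x*z + y
use: tr(b a b a) = tr(b a) * tr(b a) - tr(1)  (split on b) = z^2 - 2
tr(b a b) = tr(b) * tr(a b) - tr(a)  (reduce the b square) = y*z - x
use: tr(b a^2 b a) = tr(a) * tr(b a b a) - tr(b a b)  (reduce the a square) = x*z^2 - y*z - x
apply: tr(a^2) = tr(a) * tr(a) - tr(1)  (reduce the a square) = x^2 - 2
apply: tr(b a^2 b) = tr(b) * tr(a^2 b) - tr(a^2)  (reduce the b square) = x*y*z - x^2 - y^2 + 2
tr(a^2 b a^2 b) = tr(a) * tr(b a^2 b a) - tr(b a^2 b)  (reduce the a square) = x^2*z^2 - 2*x*y*z + y^2 - 2
use: tr(a b^-1 a^2 b a) = tr(a^2 b a^2) * tr(b) - tr(a^2 b a^2 b)  (eliminate b^-1) = x^3*y*z - x^2*y^2 - x^2*z^2 + 2
tr(a^2 b a^3) = tr(a) * tr(a^2 b a^2) - tr(a^2 b a) = x^4*z - x^3*y - 3*x^2*z + 2*x*y + z
tr(a^2 b a^3 b) = tr(a) * tr(a b a^2 b a) - tr(a b a^2 b) = x^3*z^2 - 2*x^2*y*z + x*y^2 - x*z^2 + y*z - x
tr(a b^-1 a^2 b a^2) = tr(a^2 b a^3) * tr(b) - tr(a^2 b a^3 b) = x^4*y*z - x^3*y^2 - x^3*z^2 - x^2*y*z + x*y^2 + x*z^2 + x
use: tr(a^2 b a b a) = tr(a) * tr(a b a b a) - tr(a b a b) = x^2*z^2 - x*y*z - x^2 - z^2 + 2
apply: tr(b a b a b a) = tr(b a) * tr(b a b a) - tr(b^-1 a^-1) = z^3 - 3*z
tr(b a b a b) = tr(b) * tr(a b a b) - tr(a b a) = y*z^2 - x*z - y
tr(a^2 b a b a b) = tr(a) * tr(b a b a b a) - tr(b a b a b) = x*z^3 - y*z^2 - 2*x*z + y
tr(a b^-1 a^2 b a b) = tr(a^2 b a b a) * tr(b) - tr(a^2 b a b a b) = x^2*y*z^2 - x*y^2*z - x*z^3 - x^2*y + 2*x*z + y
assemble the triple (tr(r) - 2; tr(r a) - x; tr(r b) - y)

x^3*y*z - x^2*y^2 - x^2*z^2; x^4*y*z - x^3*y^2 - x^3*z^2 - x^2*y*z + x*y^2 + x*z^2; x^2*y*z^2 - x*y^2*z - x*z^3 - x^2*y + 2*x*z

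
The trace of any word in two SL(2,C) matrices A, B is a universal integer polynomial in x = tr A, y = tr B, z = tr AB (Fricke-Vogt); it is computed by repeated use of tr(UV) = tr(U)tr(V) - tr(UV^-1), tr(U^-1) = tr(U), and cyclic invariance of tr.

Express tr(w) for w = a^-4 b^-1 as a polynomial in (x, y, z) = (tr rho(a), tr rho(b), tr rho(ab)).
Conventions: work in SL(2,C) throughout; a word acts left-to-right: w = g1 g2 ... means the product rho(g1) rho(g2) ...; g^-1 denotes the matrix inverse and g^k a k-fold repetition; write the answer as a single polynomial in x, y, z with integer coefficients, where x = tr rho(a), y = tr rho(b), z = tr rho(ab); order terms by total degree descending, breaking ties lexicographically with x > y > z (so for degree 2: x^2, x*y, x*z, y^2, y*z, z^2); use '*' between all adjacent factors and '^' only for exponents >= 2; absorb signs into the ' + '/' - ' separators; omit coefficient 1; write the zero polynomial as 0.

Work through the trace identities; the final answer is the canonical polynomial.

so trace(b^-1) = trace(b) = y
trace(b^-1 a) = trace(a)*trace(b) - trace(a b)  (eliminate b^-1) = x*y - z
trace(b^-1 a^-1) = trace(b^-1)*trace(a) - trace(b^-1 a)  (eliminate a^-1) = z
reduce: trace(a^-2 b^-1) = trace(b^-1 a^-1)*trace(a) - trace(b^-1)  (eliminate a^-1) = x*z - y
so trace(a^-3 b^-1) = trace(a^-2 b^-1)*trace(a) - trace(a^-2 b^-1 a)  (eliminate a^-1) = x^2*z - x*y - z
so trace(a^-4 b^-1) = trace(a^-3 b^-1)*trace(a) - trace(a^-3 b^-1 a)  (eliminate a^-1) = x^3*z - x^2*y - 2*x*z + y

x^3*z - x^2*y - 2*x*z + y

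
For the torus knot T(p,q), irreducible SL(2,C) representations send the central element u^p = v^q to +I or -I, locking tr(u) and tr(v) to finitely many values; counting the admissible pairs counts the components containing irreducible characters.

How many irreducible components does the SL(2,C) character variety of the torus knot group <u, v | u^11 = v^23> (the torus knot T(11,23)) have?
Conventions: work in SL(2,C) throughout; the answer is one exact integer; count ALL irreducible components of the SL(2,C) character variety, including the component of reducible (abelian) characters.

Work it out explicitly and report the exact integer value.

111

For T(11,23): irreducibility forces the central element u^11 = v^23 to one of +I, -I.
On an irreducible component, tr(u) is locked at 2*cos(pi*alpha/11) for some alpha in 1..10, and tr(v) at 2*cos(pi*beta/23) for some beta in 1..22.
u^11 = (-1)^alpha I and v^23 = (-1)^beta I must agree, so alpha and beta have equal parity.
count pairs: odd alpha (5 choices) x odd beta (11), plus even alpha (5) x even beta (11): 5*11 + 5*11 = 110.
components with irreducible characters: 110; plus the single component of reducible (abelian) characters: total 111.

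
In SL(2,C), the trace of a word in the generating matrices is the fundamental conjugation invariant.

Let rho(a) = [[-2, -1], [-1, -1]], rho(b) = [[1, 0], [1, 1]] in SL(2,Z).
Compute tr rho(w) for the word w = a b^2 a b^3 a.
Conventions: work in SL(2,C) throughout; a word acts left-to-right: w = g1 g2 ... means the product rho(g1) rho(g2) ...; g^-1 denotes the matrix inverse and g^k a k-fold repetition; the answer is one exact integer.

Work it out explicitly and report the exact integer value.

rho(a) = [[-2, -1], [-1, -1]]
... * rho(b) = [[1, 0], [1, 1]]  ->  [[-3, -1], [-2, -1]]
... * rho(b) = [[1, 0], [1, 1]]  ->  [[-4, -1], [-3, -1]]
... * rho(a) = [[-2, -1], [-1, -1]]  ->  [[9, 5], [7, 4]]
... * rho(b) = [[1, 0], [1, 1]]  ->  [[14, 5], [11, 4]]
... * rho(b) = [[1, 0], [1, 1]]  ->  [[19, 5], [15, 4]]
... * rho(b) = [[1, 0], [1, 1]]  ->  [[24, 5], [19, 4]]
... * rho(a) = [[-2, -1], [-1, -1]]  ->  [[-53, -29], [-42, -23]]
tr = -53 + -23 = -76

-76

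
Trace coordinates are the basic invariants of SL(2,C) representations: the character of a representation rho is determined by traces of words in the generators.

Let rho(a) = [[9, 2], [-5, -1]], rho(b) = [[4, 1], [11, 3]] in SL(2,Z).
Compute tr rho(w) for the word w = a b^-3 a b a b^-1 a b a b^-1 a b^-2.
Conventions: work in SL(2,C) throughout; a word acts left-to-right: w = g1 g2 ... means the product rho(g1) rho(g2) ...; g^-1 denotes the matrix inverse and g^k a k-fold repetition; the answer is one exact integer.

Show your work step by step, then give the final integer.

484383389

rho(a) = [[9, 2], [-5, -1]]
... * rho(b^-1) = [[3, -1], [-11, 4]]  ->  [[5, -1], [-4, 1]]
... * rho(b^-1) = [[3, -1], [-11, 4]]  ->  [[26, -9], [-23, 8]]
... * rho(b^-1) = [[3, -1], [-11, 4]]  ->  [[177, -62], [-157, 55]]
... * rho(a) = [[9, 2], [-5, -1]]  ->  [[1903, 416], [-1688, -369]]
... * rho(b) = [[4, 1], [11, 3]]  ->  [[12188, 3151], [-10811, -2795]]
... * rho(a) = [[9, 2], [-5, -1]]  ->  [[93937, 21225], [-83324, -18827]]
... * rho(b^-1) = [[3, -1], [-11, 4]]  ->  [[48336, -9037], [-42875, 8016]]
... * rho(a) = [[9, 2], [-5, -1]]  ->  [[480209, 105709], [-425955, -93766]]
... * rho(b) = [[4, 1], [11, 3]]  ->  [[3083635, 797336], [-2735246, -707253]]
... * rho(a) = [[9, 2], [-5, -1]]  ->  [[23766035, 5369934], [-21080949, -4763239]]
... * rho(b^-1) = [[3, -1], [-11, 4]]  ->  [[12228831, -2286299], [-10847218, 2027993]]
... * rho(a) = [[9, 2], [-5, -1]]  ->  [[121490974, 26743961], [-107764927, -23722429]]
... * rho(b^-1) = [[3, -1], [-11, 4]]  ->  [[70289351, -14515130], [-62348062, 12875211]]
... * rho(b^-1) = [[3, -1], [-11, 4]]  ->  [[370534483, -128349871], [-328671507, 113848906]]
tr = 370534483 + 113848906 = 484383389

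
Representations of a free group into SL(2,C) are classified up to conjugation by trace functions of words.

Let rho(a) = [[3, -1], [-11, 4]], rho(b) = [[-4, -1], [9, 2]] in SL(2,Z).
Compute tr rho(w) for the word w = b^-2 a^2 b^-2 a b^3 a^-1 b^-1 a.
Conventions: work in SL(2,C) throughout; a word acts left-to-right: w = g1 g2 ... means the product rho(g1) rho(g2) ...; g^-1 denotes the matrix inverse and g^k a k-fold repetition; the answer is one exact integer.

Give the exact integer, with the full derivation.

rho(b^-1) = [[2, 1], [-9, -4]]
... * rho(b^-1) = [[2, 1], [-9, -4]]  ->  [[-5, -2], [18, 7]]
... * rho(a) = [[3, -1], [-11, 4]]  ->  [[7, -3], [-23, 10]]
... * rho(a) = [[3, -1], [-11, 4]]  ->  [[54, -19], [-179, 63]]
... * rho(b^-1) = [[2, 1], [-9, -4]]  ->  [[279, 130], [-925, -431]]
... * rho(b^-1) = [[2, 1], [-9, -4]]  ->  [[-612, -241], [2029, 799]]
... * rho(a) = [[3, -1], [-11, 4]]  ->  [[815, -352], [-2702, 1167]]
... * rho(b) = [[-4, -1], [9, 2]]  ->  [[-6428, -1519], [21311, 5036]]
... * rho(b) = [[-4, -1], [9, 2]]  ->  [[12041, 3390], [-39920, -11239]]
... * rho(b) = [[-4, -1], [9, 2]]  ->  [[-17654, -5261], [58529, 17442]]
... * rho(a^-1) = [[4, 1], [11, 3]]  ->  [[-128487, -33437], [425978, 110855]]
... * rho(b^-1) = [[2, 1], [-9, -4]]  ->  [[43959, 5261], [-145739, -17442]]
... * rho(a) = [[3, -1], [-11, 4]]  ->  [[74006, -22915], [-245355, 75971]]
tr = 74006 + 75971 = 149977

149977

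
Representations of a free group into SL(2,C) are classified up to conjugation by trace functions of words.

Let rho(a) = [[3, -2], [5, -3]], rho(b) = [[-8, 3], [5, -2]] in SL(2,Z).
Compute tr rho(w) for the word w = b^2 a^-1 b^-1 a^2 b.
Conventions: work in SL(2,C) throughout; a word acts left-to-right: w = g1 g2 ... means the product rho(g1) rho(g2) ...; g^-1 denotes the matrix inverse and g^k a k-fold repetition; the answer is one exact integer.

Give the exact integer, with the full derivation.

rho(b) = [[-8, 3], [5, -2]]
... * rho(b) = [[-8, 3], [5, -2]]  ->  [[79, -30], [-50, 19]]
... * rho(a^-1) = [[-3, 2], [-5, 3]]  ->  [[-87, 68], [55, -43]]
... * rho(b^-1) = [[-2, -3], [-5, -8]]  ->  [[-166, -283], [105, 179]]
... * rho(a) = [[3, -2], [5, -3]]  ->  [[-1913, 1181], [1210, -747]]
... * rho(a) = [[3, -2], [5, -3]]  ->  [[166, 283], [-105, -179]]
... * rho(b) = [[-8, 3], [5, -2]]  ->  [[87, -68], [-55, 43]]
tr = 87 + 43 = 130

130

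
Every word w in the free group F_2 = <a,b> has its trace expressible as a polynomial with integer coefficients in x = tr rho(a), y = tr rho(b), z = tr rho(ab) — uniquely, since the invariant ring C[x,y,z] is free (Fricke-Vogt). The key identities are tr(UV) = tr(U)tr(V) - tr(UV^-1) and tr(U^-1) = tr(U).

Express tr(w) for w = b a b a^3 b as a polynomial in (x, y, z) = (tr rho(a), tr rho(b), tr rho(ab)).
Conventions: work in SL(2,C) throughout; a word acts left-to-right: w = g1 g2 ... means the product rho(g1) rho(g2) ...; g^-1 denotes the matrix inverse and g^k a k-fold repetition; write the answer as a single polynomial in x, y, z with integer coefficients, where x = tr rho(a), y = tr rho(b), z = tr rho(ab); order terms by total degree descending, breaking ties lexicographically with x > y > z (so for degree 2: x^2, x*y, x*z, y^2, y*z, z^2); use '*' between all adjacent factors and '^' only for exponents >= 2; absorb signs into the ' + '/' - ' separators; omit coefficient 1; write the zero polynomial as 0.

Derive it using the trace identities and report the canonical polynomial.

x^2*y*z^2 - x^3*z - x*y^2*z - y*z^2 + 2*x*z + y

apply: trace(b a b a) = trace(b a) trace(b a) - trace(1)  (split on b) = z^2 - 2
apply: trace(b a b) = trace(b) trace(a b) - trace(a)  (reduce the b square) = y*z - x
trace(a b a^2 b) = trace(a) trace(b a b a) - trace(b a b)  (reduce the a square) = x*z^2 - y*z - x
trace(a b a) = trace(a) trace(b a) - trace(b)  (reduce the a square) = x*z - y
trace(a b a^2) = trace(a) trace(a b a) - trace(a b)  (reduce the a square) = x^2*z - x*y - z
use: trace(b^2 a b a^2) = trace(b) trace(a b a^2 b) - trace(a b a^2)  (reduce the b square) = x*y*z^2 - x^2*z - y^2*z + z
apply: trace(b^2 a b a) = trace(b) trace(a b a b) - trace(a b a)  (reduce the b square) = y*z^2 - x*z - y
trace(b a b a^3 b) = trace(a) trace(b^2 a b a^2) - trace(b^2 a b a)  (reduce the a square) = x^2*y*z^2 - x^3*z - x*y^2*z - y*z^2 + 2*x*z + y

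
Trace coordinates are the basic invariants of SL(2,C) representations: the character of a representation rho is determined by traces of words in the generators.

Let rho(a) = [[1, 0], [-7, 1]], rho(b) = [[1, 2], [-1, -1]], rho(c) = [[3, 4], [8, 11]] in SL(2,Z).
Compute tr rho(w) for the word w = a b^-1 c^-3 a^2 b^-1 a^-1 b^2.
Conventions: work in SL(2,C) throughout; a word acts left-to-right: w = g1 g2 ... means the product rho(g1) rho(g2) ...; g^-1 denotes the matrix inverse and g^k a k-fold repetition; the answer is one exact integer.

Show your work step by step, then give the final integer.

rho(a) = [[1, 0], [-7, 1]]
... * rho(b^-1) = [[-1, -2], [1, 1]]  ->  [[-1, -2], [8, 15]]
... * rho(c^-1) = [[11, -4], [-8, 3]]  ->  [[5, -2], [-32, 13]]
... * rho(c^-1) = [[11, -4], [-8, 3]]  ->  [[71, -26], [-456, 167]]
... * rho(c^-1) = [[11, -4], [-8, 3]]  ->  [[989, -362], [-6352, 2325]]
... * rho(a) = [[1, 0], [-7, 1]]  ->  [[3523, -362], [-22627, 2325]]
... * rho(a) = [[1, 0], [-7, 1]]  ->  [[6057, -362], [-38902, 2325]]
... * rho(b^-1) = [[-1, -2], [1, 1]]  ->  [[-6419, -12476], [41227, 80129]]
... * rho(a^-1) = [[1, 0], [7, 1]]  ->  [[-93751, -12476], [602130, 80129]]
... * rho(b) = [[1, 2], [-1, -1]]  ->  [[-81275, -175026], [522001, 1124131]]
... * rho(b) = [[1, 2], [-1, -1]]  ->  [[93751, 12476], [-602130, -80129]]
tr = 93751 + -80129 = 13622

13622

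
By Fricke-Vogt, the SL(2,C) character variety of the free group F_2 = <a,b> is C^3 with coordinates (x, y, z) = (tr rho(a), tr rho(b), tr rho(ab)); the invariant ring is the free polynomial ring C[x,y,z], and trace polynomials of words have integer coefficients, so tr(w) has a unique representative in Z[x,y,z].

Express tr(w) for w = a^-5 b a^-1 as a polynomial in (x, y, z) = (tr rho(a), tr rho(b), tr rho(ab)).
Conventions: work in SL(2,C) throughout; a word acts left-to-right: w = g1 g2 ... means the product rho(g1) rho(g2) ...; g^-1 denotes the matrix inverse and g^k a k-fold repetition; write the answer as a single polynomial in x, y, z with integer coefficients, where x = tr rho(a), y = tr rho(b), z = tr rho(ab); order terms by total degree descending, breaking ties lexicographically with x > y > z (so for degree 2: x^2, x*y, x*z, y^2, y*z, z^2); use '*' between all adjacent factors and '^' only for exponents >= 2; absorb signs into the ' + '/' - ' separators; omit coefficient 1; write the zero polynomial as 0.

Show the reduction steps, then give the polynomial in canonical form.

trace(b a^-1) = trace(b) trace(a) - trace(b a)  (eliminate a^-1) = x*y - z
trace(b a^-2) = trace(b a^-1) trace(a) - trace(b)  (eliminate a^-1) = x^2*y - x*z - y
trace(a^-2 b a^-1) = trace(b a^-2) trace(a) - trace(b a^-1)  (eliminate a^-1) = x^3*y - x^2*z - 2*x*y + z
trace(a^-1 b a^-3) = trace(a^-2 b a^-1) trace(a) - trace(a^-2 b)  (eliminate a^-1) = x^4*y - x^3*z - 3*x^2*y + 2*x*z + y
trace(a^-5 b) = trace(a^-1 b a^-3) trace(a) - trace(a^-1 b a^-2)  (eliminate a^-1) = x^5*y - x^4*z - 4*x^3*y + 3*x^2*z + 3*x*y - z
trace(a^-5 b a^-1) = trace(a^-5 b) trace(a) - trace(a^-5 b a)  (eliminate a^-1) = x^6*y - x^5*z - 5*x^4*y + 4*x^3*z + 6*x^2*y - 3*x*z - y

x^6*y - x^5*z - 5*x^4*y + 4*x^3*z + 6*x^2*y - 3*x*z - y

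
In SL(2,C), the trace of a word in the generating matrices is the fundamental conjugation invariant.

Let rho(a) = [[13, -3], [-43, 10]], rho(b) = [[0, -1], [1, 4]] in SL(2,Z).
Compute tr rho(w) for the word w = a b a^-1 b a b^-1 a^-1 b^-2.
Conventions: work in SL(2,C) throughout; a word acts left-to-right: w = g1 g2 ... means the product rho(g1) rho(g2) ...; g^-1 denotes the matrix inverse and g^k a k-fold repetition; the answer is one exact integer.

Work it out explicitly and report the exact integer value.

rho(a) = [[13, -3], [-43, 10]]
... * rho(b) = [[0, -1], [1, 4]]  ->  [[-3, -25], [10, 83]]
... * rho(a^-1) = [[10, 3], [43, 13]]  ->  [[-1105, -334], [3669, 1109]]
... * rho(b) = [[0, -1], [1, 4]]  ->  [[-334, -231], [1109, 767]]
... * rho(a) = [[13, -3], [-43, 10]]  ->  [[5591, -1308], [-18564, 4343]]
... * rho(b^-1) = [[4, 1], [-1, 0]]  ->  [[23672, 5591], [-78599, -18564]]
... * rho(a^-1) = [[10, 3], [43, 13]]  ->  [[477133, 143699], [-1584242, -477129]]
... * rho(b^-1) = [[4, 1], [-1, 0]]  ->  [[1764833, 477133], [-5859839, -1584242]]
... * rho(b^-1) = [[4, 1], [-1, 0]]  ->  [[6582199, 1764833], [-21855114, -5859839]]
tr = 6582199 + -5859839 = 722360

722360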